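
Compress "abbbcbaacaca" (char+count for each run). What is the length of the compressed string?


Input: abbbcbaacaca
Runs:
  'a' x 1 => "a1"
  'b' x 3 => "b3"
  'c' x 1 => "c1"
  'b' x 1 => "b1"
  'a' x 2 => "a2"
  'c' x 1 => "c1"
  'a' x 1 => "a1"
  'c' x 1 => "c1"
  'a' x 1 => "a1"
Compressed: "a1b3c1b1a2c1a1c1a1"
Compressed length: 18

18


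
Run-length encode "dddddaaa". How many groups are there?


Input: dddddaaa
Scanning for consecutive runs:
  Group 1: 'd' x 5 (positions 0-4)
  Group 2: 'a' x 3 (positions 5-7)
Total groups: 2

2


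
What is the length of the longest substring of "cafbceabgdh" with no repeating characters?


Input: "cafbceabgdh"
Sliding window (track last position of each char):
  Position 0 ('c'): window [0,0] length 1 -- new best
  Position 1 ('a'): window [0,1] length 2 -- new best
  Position 2 ('f'): window [0,2] length 3 -- new best
  Position 3 ('b'): window [0,3] length 4 -- new best
  Position 4 ('c'): repeat (last at 0), move window start to 1
  Position 4 ('c'): window [1,4] length 4
  Position 5 ('e'): window [1,5] length 5 -- new best
  Position 6 ('a'): repeat (last at 1), move window start to 2
  Position 6 ('a'): window [2,6] length 5
  Position 7 ('b'): repeat (last at 3), move window start to 4
  Position 7 ('b'): window [4,7] length 4
  Position 8 ('g'): window [4,8] length 5
  Position 9 ('d'): window [4,9] length 6 -- new best
  Position 10 ('h'): window [4,10] length 7 -- new best
Longest substring with no repeats: "ceabgdh" with length 7

7


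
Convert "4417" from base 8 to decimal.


Input: "4417" in base 8
Positional expansion:
  Digit '4' (value 4) x 8^3 = 2048
  Digit '4' (value 4) x 8^2 = 256
  Digit '1' (value 1) x 8^1 = 8
  Digit '7' (value 7) x 8^0 = 7
Sum = 2319

2319


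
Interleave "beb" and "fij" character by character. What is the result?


Interleaving "beb" and "fij":
  Position 0: 'b' from first, 'f' from second => "bf"
  Position 1: 'e' from first, 'i' from second => "ei"
  Position 2: 'b' from first, 'j' from second => "bj"
Result: bfeibj

bfeibj


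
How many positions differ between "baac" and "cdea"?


Comparing "baac" and "cdea" position by position:
  Position 0: 'b' vs 'c' => DIFFER
  Position 1: 'a' vs 'd' => DIFFER
  Position 2: 'a' vs 'e' => DIFFER
  Position 3: 'c' vs 'a' => DIFFER
Positions that differ: 4

4


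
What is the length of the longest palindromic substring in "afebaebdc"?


Input: "afebaebdc"
Checking substrings for palindromes:
  No multi-char palindromic substrings found
Longest palindromic substring: "a" with length 1

1


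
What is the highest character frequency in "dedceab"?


Input: dedceab
Character counts:
  'a': 1
  'b': 1
  'c': 1
  'd': 2
  'e': 2
Maximum frequency: 2

2


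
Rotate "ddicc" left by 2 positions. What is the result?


Input: "ddicc", rotate left by 2
First 2 characters: "dd"
Remaining characters: "icc"
Concatenate remaining + first: "icc" + "dd" = "iccdd"

iccdd


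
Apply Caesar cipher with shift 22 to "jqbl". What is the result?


Caesar cipher: shift "jqbl" by 22
  'j' (pos 9) + 22 = pos 5 = 'f'
  'q' (pos 16) + 22 = pos 12 = 'm'
  'b' (pos 1) + 22 = pos 23 = 'x'
  'l' (pos 11) + 22 = pos 7 = 'h'
Result: fmxh

fmxh


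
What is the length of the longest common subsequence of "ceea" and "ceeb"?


LCS of "ceea" and "ceeb"
DP table:
           c    e    e    b
      0    0    0    0    0
  c   0    1    1    1    1
  e   0    1    2    2    2
  e   0    1    2    3    3
  a   0    1    2    3    3
LCS length = dp[4][4] = 3

3


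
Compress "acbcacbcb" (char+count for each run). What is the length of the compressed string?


Input: acbcacbcb
Runs:
  'a' x 1 => "a1"
  'c' x 1 => "c1"
  'b' x 1 => "b1"
  'c' x 1 => "c1"
  'a' x 1 => "a1"
  'c' x 1 => "c1"
  'b' x 1 => "b1"
  'c' x 1 => "c1"
  'b' x 1 => "b1"
Compressed: "a1c1b1c1a1c1b1c1b1"
Compressed length: 18

18


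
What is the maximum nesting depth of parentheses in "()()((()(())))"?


Input: "()()((()(())))"
Tracking depth:
  Position 0 '(': depth becomes 1
  Position 1 ')': depth becomes 0
  Position 2 '(': depth becomes 1
  Position 3 ')': depth becomes 0
  Position 4 '(': depth becomes 1
  Position 5 '(': depth becomes 2
  Position 6 '(': depth becomes 3
  Position 7 ')': depth becomes 2
  Position 8 '(': depth becomes 3
  Position 9 '(': depth becomes 4
  Position 10 ')': depth becomes 3
  Position 11 ')': depth becomes 2
  Position 12 ')': depth becomes 1
  Position 13 ')': depth becomes 0
Maximum depth reached: 4

4


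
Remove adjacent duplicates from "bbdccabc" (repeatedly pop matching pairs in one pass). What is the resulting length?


Input: bbdccabc
Stack-based adjacent duplicate removal:
  Read 'b': push. Stack: b
  Read 'b': matches stack top 'b' => pop. Stack: (empty)
  Read 'd': push. Stack: d
  Read 'c': push. Stack: dc
  Read 'c': matches stack top 'c' => pop. Stack: d
  Read 'a': push. Stack: da
  Read 'b': push. Stack: dab
  Read 'c': push. Stack: dabc
Final stack: "dabc" (length 4)

4


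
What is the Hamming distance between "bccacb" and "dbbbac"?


Comparing "bccacb" and "dbbbac" position by position:
  Position 0: 'b' vs 'd' => differ
  Position 1: 'c' vs 'b' => differ
  Position 2: 'c' vs 'b' => differ
  Position 3: 'a' vs 'b' => differ
  Position 4: 'c' vs 'a' => differ
  Position 5: 'b' vs 'c' => differ
Total differences (Hamming distance): 6

6


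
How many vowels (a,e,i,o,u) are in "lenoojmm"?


Input: lenoojmm
Checking each character:
  'l' at position 0: consonant
  'e' at position 1: vowel (running total: 1)
  'n' at position 2: consonant
  'o' at position 3: vowel (running total: 2)
  'o' at position 4: vowel (running total: 3)
  'j' at position 5: consonant
  'm' at position 6: consonant
  'm' at position 7: consonant
Total vowels: 3

3


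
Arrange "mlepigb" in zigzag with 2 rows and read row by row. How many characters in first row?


Zigzag "mlepigb" into 2 rows:
Placing characters:
  'm' => row 0
  'l' => row 1
  'e' => row 0
  'p' => row 1
  'i' => row 0
  'g' => row 1
  'b' => row 0
Rows:
  Row 0: "meib"
  Row 1: "lpg"
First row length: 4

4


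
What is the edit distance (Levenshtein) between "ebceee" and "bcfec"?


Computing edit distance: "ebceee" -> "bcfec"
DP table:
           b    c    f    e    c
      0    1    2    3    4    5
  e   1    1    2    3    3    4
  b   2    1    2    3    4    4
  c   3    2    1    2    3    4
  e   4    3    2    2    2    3
  e   5    4    3    3    2    3
  e   6    5    4    4    3    3
Edit distance = dp[6][5] = 3

3


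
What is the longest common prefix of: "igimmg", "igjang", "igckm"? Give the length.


Words: igimmg, igjang, igckm
  Position 0: all 'i' => match
  Position 1: all 'g' => match
  Position 2: ('i', 'j', 'c') => mismatch, stop
LCP = "ig" (length 2)

2


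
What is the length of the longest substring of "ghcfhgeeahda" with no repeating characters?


Input: "ghcfhgeeahda"
Sliding window (track last position of each char):
  Position 0 ('g'): window [0,0] length 1 -- new best
  Position 1 ('h'): window [0,1] length 2 -- new best
  Position 2 ('c'): window [0,2] length 3 -- new best
  Position 3 ('f'): window [0,3] length 4 -- new best
  Position 4 ('h'): repeat (last at 1), move window start to 2
  Position 4 ('h'): window [2,4] length 3
  Position 5 ('g'): window [2,5] length 4
  Position 6 ('e'): window [2,6] length 5 -- new best
  Position 7 ('e'): repeat (last at 6), move window start to 7
  Position 7 ('e'): window [7,7] length 1
  Position 8 ('a'): window [7,8] length 2
  Position 9 ('h'): window [7,9] length 3
  Position 10 ('d'): window [7,10] length 4
  Position 11 ('a'): repeat (last at 8), move window start to 9
  Position 11 ('a'): window [9,11] length 3
Longest substring with no repeats: "cfhge" with length 5

5


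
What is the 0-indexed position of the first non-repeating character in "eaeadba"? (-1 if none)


Input: eaeadba
Character frequencies:
  'a': 3
  'b': 1
  'd': 1
  'e': 2
Scanning left to right for freq == 1:
  Position 0 ('e'): freq=2, skip
  Position 1 ('a'): freq=3, skip
  Position 2 ('e'): freq=2, skip
  Position 3 ('a'): freq=3, skip
  Position 4 ('d'): unique! => answer = 4

4


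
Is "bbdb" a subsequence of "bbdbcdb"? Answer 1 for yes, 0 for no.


Check if "bbdb" is a subsequence of "bbdbcdb"
Greedy scan:
  Position 0 ('b'): matches sub[0] = 'b'
  Position 1 ('b'): matches sub[1] = 'b'
  Position 2 ('d'): matches sub[2] = 'd'
  Position 3 ('b'): matches sub[3] = 'b'
  Position 4 ('c'): no match needed
  Position 5 ('d'): no match needed
  Position 6 ('b'): no match needed
All 4 characters matched => is a subsequence

1


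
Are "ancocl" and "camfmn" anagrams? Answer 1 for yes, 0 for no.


Strings: "ancocl", "camfmn"
Sorted first:  acclno
Sorted second: acfmmn
Differ at position 2: 'c' vs 'f' => not anagrams

0


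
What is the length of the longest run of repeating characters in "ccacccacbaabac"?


Input: "ccacccacbaabac"
Scanning for longest run:
  Position 1 ('c'): continues run of 'c', length=2
  Position 2 ('a'): new char, reset run to 1
  Position 3 ('c'): new char, reset run to 1
  Position 4 ('c'): continues run of 'c', length=2
  Position 5 ('c'): continues run of 'c', length=3
  Position 6 ('a'): new char, reset run to 1
  Position 7 ('c'): new char, reset run to 1
  Position 8 ('b'): new char, reset run to 1
  Position 9 ('a'): new char, reset run to 1
  Position 10 ('a'): continues run of 'a', length=2
  Position 11 ('b'): new char, reset run to 1
  Position 12 ('a'): new char, reset run to 1
  Position 13 ('c'): new char, reset run to 1
Longest run: 'c' with length 3

3


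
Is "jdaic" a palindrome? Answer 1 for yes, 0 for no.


Input: jdaic
Reversed: ciadj
  Compare pos 0 ('j') with pos 4 ('c'): MISMATCH
  Compare pos 1 ('d') with pos 3 ('i'): MISMATCH
Result: not a palindrome

0


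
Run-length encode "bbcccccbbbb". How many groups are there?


Input: bbcccccbbbb
Scanning for consecutive runs:
  Group 1: 'b' x 2 (positions 0-1)
  Group 2: 'c' x 5 (positions 2-6)
  Group 3: 'b' x 4 (positions 7-10)
Total groups: 3

3


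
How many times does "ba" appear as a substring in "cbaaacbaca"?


Searching for "ba" in "cbaaacbaca"
Scanning each position:
  Position 0: "cb" => no
  Position 1: "ba" => MATCH
  Position 2: "aa" => no
  Position 3: "aa" => no
  Position 4: "ac" => no
  Position 5: "cb" => no
  Position 6: "ba" => MATCH
  Position 7: "ac" => no
  Position 8: "ca" => no
Total occurrences: 2

2


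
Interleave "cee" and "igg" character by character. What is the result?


Interleaving "cee" and "igg":
  Position 0: 'c' from first, 'i' from second => "ci"
  Position 1: 'e' from first, 'g' from second => "eg"
  Position 2: 'e' from first, 'g' from second => "eg"
Result: ciegeg

ciegeg


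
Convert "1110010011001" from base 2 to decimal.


Input: "1110010011001" in base 2
Positional expansion:
  Digit '1' (value 1) x 2^12 = 4096
  Digit '1' (value 1) x 2^11 = 2048
  Digit '1' (value 1) x 2^10 = 1024
  Digit '0' (value 0) x 2^9 = 0
  Digit '0' (value 0) x 2^8 = 0
  Digit '1' (value 1) x 2^7 = 128
  Digit '0' (value 0) x 2^6 = 0
  Digit '0' (value 0) x 2^5 = 0
  Digit '1' (value 1) x 2^4 = 16
  Digit '1' (value 1) x 2^3 = 8
  Digit '0' (value 0) x 2^2 = 0
  Digit '0' (value 0) x 2^1 = 0
  Digit '1' (value 1) x 2^0 = 1
Sum = 7321

7321


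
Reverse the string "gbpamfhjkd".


Input: gbpamfhjkd
Reading characters right to left:
  Position 9: 'd'
  Position 8: 'k'
  Position 7: 'j'
  Position 6: 'h'
  Position 5: 'f'
  Position 4: 'm'
  Position 3: 'a'
  Position 2: 'p'
  Position 1: 'b'
  Position 0: 'g'
Reversed: dkjhfmapbg

dkjhfmapbg


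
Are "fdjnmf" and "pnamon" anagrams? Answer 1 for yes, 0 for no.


Strings: "fdjnmf", "pnamon"
Sorted first:  dffjmn
Sorted second: amnnop
Differ at position 0: 'd' vs 'a' => not anagrams

0


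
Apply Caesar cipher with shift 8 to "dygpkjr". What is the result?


Caesar cipher: shift "dygpkjr" by 8
  'd' (pos 3) + 8 = pos 11 = 'l'
  'y' (pos 24) + 8 = pos 6 = 'g'
  'g' (pos 6) + 8 = pos 14 = 'o'
  'p' (pos 15) + 8 = pos 23 = 'x'
  'k' (pos 10) + 8 = pos 18 = 's'
  'j' (pos 9) + 8 = pos 17 = 'r'
  'r' (pos 17) + 8 = pos 25 = 'z'
Result: lgoxsrz

lgoxsrz


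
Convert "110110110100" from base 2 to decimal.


Input: "110110110100" in base 2
Positional expansion:
  Digit '1' (value 1) x 2^11 = 2048
  Digit '1' (value 1) x 2^10 = 1024
  Digit '0' (value 0) x 2^9 = 0
  Digit '1' (value 1) x 2^8 = 256
  Digit '1' (value 1) x 2^7 = 128
  Digit '0' (value 0) x 2^6 = 0
  Digit '1' (value 1) x 2^5 = 32
  Digit '1' (value 1) x 2^4 = 16
  Digit '0' (value 0) x 2^3 = 0
  Digit '1' (value 1) x 2^2 = 4
  Digit '0' (value 0) x 2^1 = 0
  Digit '0' (value 0) x 2^0 = 0
Sum = 3508

3508


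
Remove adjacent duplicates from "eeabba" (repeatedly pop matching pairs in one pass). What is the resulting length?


Input: eeabba
Stack-based adjacent duplicate removal:
  Read 'e': push. Stack: e
  Read 'e': matches stack top 'e' => pop. Stack: (empty)
  Read 'a': push. Stack: a
  Read 'b': push. Stack: ab
  Read 'b': matches stack top 'b' => pop. Stack: a
  Read 'a': matches stack top 'a' => pop. Stack: (empty)
Final stack: "" (length 0)

0


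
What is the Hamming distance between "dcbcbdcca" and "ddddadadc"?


Comparing "dcbcbdcca" and "ddddadadc" position by position:
  Position 0: 'd' vs 'd' => same
  Position 1: 'c' vs 'd' => differ
  Position 2: 'b' vs 'd' => differ
  Position 3: 'c' vs 'd' => differ
  Position 4: 'b' vs 'a' => differ
  Position 5: 'd' vs 'd' => same
  Position 6: 'c' vs 'a' => differ
  Position 7: 'c' vs 'd' => differ
  Position 8: 'a' vs 'c' => differ
Total differences (Hamming distance): 7

7


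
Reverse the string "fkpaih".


Input: fkpaih
Reading characters right to left:
  Position 5: 'h'
  Position 4: 'i'
  Position 3: 'a'
  Position 2: 'p'
  Position 1: 'k'
  Position 0: 'f'
Reversed: hiapkf

hiapkf


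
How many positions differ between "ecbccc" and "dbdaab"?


Comparing "ecbccc" and "dbdaab" position by position:
  Position 0: 'e' vs 'd' => DIFFER
  Position 1: 'c' vs 'b' => DIFFER
  Position 2: 'b' vs 'd' => DIFFER
  Position 3: 'c' vs 'a' => DIFFER
  Position 4: 'c' vs 'a' => DIFFER
  Position 5: 'c' vs 'b' => DIFFER
Positions that differ: 6

6


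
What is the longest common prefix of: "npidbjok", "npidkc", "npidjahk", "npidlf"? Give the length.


Words: npidbjok, npidkc, npidjahk, npidlf
  Position 0: all 'n' => match
  Position 1: all 'p' => match
  Position 2: all 'i' => match
  Position 3: all 'd' => match
  Position 4: ('b', 'k', 'j', 'l') => mismatch, stop
LCP = "npid" (length 4)

4


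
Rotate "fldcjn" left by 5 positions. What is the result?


Input: "fldcjn", rotate left by 5
First 5 characters: "fldcj"
Remaining characters: "n"
Concatenate remaining + first: "n" + "fldcj" = "nfldcj"

nfldcj


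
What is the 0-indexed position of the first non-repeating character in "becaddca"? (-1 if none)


Input: becaddca
Character frequencies:
  'a': 2
  'b': 1
  'c': 2
  'd': 2
  'e': 1
Scanning left to right for freq == 1:
  Position 0 ('b'): unique! => answer = 0

0


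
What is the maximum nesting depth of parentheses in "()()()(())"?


Input: "()()()(())"
Tracking depth:
  Position 0 '(': depth becomes 1
  Position 1 ')': depth becomes 0
  Position 2 '(': depth becomes 1
  Position 3 ')': depth becomes 0
  Position 4 '(': depth becomes 1
  Position 5 ')': depth becomes 0
  Position 6 '(': depth becomes 1
  Position 7 '(': depth becomes 2
  Position 8 ')': depth becomes 1
  Position 9 ')': depth becomes 0
Maximum depth reached: 2

2


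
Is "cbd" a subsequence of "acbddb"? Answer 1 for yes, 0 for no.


Check if "cbd" is a subsequence of "acbddb"
Greedy scan:
  Position 0 ('a'): no match needed
  Position 1 ('c'): matches sub[0] = 'c'
  Position 2 ('b'): matches sub[1] = 'b'
  Position 3 ('d'): matches sub[2] = 'd'
  Position 4 ('d'): no match needed
  Position 5 ('b'): no match needed
All 3 characters matched => is a subsequence

1


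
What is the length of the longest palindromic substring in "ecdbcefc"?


Input: "ecdbcefc"
Checking substrings for palindromes:
  No multi-char palindromic substrings found
Longest palindromic substring: "e" with length 1

1


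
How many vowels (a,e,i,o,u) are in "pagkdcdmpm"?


Input: pagkdcdmpm
Checking each character:
  'p' at position 0: consonant
  'a' at position 1: vowel (running total: 1)
  'g' at position 2: consonant
  'k' at position 3: consonant
  'd' at position 4: consonant
  'c' at position 5: consonant
  'd' at position 6: consonant
  'm' at position 7: consonant
  'p' at position 8: consonant
  'm' at position 9: consonant
Total vowels: 1

1


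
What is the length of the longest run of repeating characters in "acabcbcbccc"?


Input: "acabcbcbccc"
Scanning for longest run:
  Position 1 ('c'): new char, reset run to 1
  Position 2 ('a'): new char, reset run to 1
  Position 3 ('b'): new char, reset run to 1
  Position 4 ('c'): new char, reset run to 1
  Position 5 ('b'): new char, reset run to 1
  Position 6 ('c'): new char, reset run to 1
  Position 7 ('b'): new char, reset run to 1
  Position 8 ('c'): new char, reset run to 1
  Position 9 ('c'): continues run of 'c', length=2
  Position 10 ('c'): continues run of 'c', length=3
Longest run: 'c' with length 3

3


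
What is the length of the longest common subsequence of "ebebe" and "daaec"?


LCS of "ebebe" and "daaec"
DP table:
           d    a    a    e    c
      0    0    0    0    0    0
  e   0    0    0    0    1    1
  b   0    0    0    0    1    1
  e   0    0    0    0    1    1
  b   0    0    0    0    1    1
  e   0    0    0    0    1    1
LCS length = dp[5][5] = 1

1


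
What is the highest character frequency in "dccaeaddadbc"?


Input: dccaeaddadbc
Character counts:
  'a': 3
  'b': 1
  'c': 3
  'd': 4
  'e': 1
Maximum frequency: 4

4


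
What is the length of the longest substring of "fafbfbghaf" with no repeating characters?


Input: "fafbfbghaf"
Sliding window (track last position of each char):
  Position 0 ('f'): window [0,0] length 1 -- new best
  Position 1 ('a'): window [0,1] length 2 -- new best
  Position 2 ('f'): repeat (last at 0), move window start to 1
  Position 2 ('f'): window [1,2] length 2
  Position 3 ('b'): window [1,3] length 3 -- new best
  Position 4 ('f'): repeat (last at 2), move window start to 3
  Position 4 ('f'): window [3,4] length 2
  Position 5 ('b'): repeat (last at 3), move window start to 4
  Position 5 ('b'): window [4,5] length 2
  Position 6 ('g'): window [4,6] length 3
  Position 7 ('h'): window [4,7] length 4 -- new best
  Position 8 ('a'): window [4,8] length 5 -- new best
  Position 9 ('f'): repeat (last at 4), move window start to 5
  Position 9 ('f'): window [5,9] length 5
Longest substring with no repeats: "fbgha" with length 5

5


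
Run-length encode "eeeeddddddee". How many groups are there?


Input: eeeeddddddee
Scanning for consecutive runs:
  Group 1: 'e' x 4 (positions 0-3)
  Group 2: 'd' x 6 (positions 4-9)
  Group 3: 'e' x 2 (positions 10-11)
Total groups: 3

3


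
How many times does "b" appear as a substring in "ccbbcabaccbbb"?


Searching for "b" in "ccbbcabaccbbb"
Scanning each position:
  Position 0: "c" => no
  Position 1: "c" => no
  Position 2: "b" => MATCH
  Position 3: "b" => MATCH
  Position 4: "c" => no
  Position 5: "a" => no
  Position 6: "b" => MATCH
  Position 7: "a" => no
  Position 8: "c" => no
  Position 9: "c" => no
  Position 10: "b" => MATCH
  Position 11: "b" => MATCH
  Position 12: "b" => MATCH
Total occurrences: 6

6


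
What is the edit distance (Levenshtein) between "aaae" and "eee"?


Computing edit distance: "aaae" -> "eee"
DP table:
           e    e    e
      0    1    2    3
  a   1    1    2    3
  a   2    2    2    3
  a   3    3    3    3
  e   4    3    3    3
Edit distance = dp[4][3] = 3

3


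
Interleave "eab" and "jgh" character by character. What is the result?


Interleaving "eab" and "jgh":
  Position 0: 'e' from first, 'j' from second => "ej"
  Position 1: 'a' from first, 'g' from second => "ag"
  Position 2: 'b' from first, 'h' from second => "bh"
Result: ejagbh

ejagbh


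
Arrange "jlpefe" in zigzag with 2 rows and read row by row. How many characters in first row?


Zigzag "jlpefe" into 2 rows:
Placing characters:
  'j' => row 0
  'l' => row 1
  'p' => row 0
  'e' => row 1
  'f' => row 0
  'e' => row 1
Rows:
  Row 0: "jpf"
  Row 1: "lee"
First row length: 3

3


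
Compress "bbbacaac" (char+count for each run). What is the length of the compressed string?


Input: bbbacaac
Runs:
  'b' x 3 => "b3"
  'a' x 1 => "a1"
  'c' x 1 => "c1"
  'a' x 2 => "a2"
  'c' x 1 => "c1"
Compressed: "b3a1c1a2c1"
Compressed length: 10

10


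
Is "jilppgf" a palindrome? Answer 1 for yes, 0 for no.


Input: jilppgf
Reversed: fgpplij
  Compare pos 0 ('j') with pos 6 ('f'): MISMATCH
  Compare pos 1 ('i') with pos 5 ('g'): MISMATCH
  Compare pos 2 ('l') with pos 4 ('p'): MISMATCH
Result: not a palindrome

0


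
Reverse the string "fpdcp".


Input: fpdcp
Reading characters right to left:
  Position 4: 'p'
  Position 3: 'c'
  Position 2: 'd'
  Position 1: 'p'
  Position 0: 'f'
Reversed: pcdpf

pcdpf


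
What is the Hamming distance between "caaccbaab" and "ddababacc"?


Comparing "caaccbaab" and "ddababacc" position by position:
  Position 0: 'c' vs 'd' => differ
  Position 1: 'a' vs 'd' => differ
  Position 2: 'a' vs 'a' => same
  Position 3: 'c' vs 'b' => differ
  Position 4: 'c' vs 'a' => differ
  Position 5: 'b' vs 'b' => same
  Position 6: 'a' vs 'a' => same
  Position 7: 'a' vs 'c' => differ
  Position 8: 'b' vs 'c' => differ
Total differences (Hamming distance): 6

6


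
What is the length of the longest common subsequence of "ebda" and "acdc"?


LCS of "ebda" and "acdc"
DP table:
           a    c    d    c
      0    0    0    0    0
  e   0    0    0    0    0
  b   0    0    0    0    0
  d   0    0    0    1    1
  a   0    1    1    1    1
LCS length = dp[4][4] = 1

1


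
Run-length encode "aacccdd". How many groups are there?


Input: aacccdd
Scanning for consecutive runs:
  Group 1: 'a' x 2 (positions 0-1)
  Group 2: 'c' x 3 (positions 2-4)
  Group 3: 'd' x 2 (positions 5-6)
Total groups: 3

3


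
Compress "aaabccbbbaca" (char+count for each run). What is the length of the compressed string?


Input: aaabccbbbaca
Runs:
  'a' x 3 => "a3"
  'b' x 1 => "b1"
  'c' x 2 => "c2"
  'b' x 3 => "b3"
  'a' x 1 => "a1"
  'c' x 1 => "c1"
  'a' x 1 => "a1"
Compressed: "a3b1c2b3a1c1a1"
Compressed length: 14

14


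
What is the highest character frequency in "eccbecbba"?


Input: eccbecbba
Character counts:
  'a': 1
  'b': 3
  'c': 3
  'e': 2
Maximum frequency: 3

3


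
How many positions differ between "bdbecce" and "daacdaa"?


Comparing "bdbecce" and "daacdaa" position by position:
  Position 0: 'b' vs 'd' => DIFFER
  Position 1: 'd' vs 'a' => DIFFER
  Position 2: 'b' vs 'a' => DIFFER
  Position 3: 'e' vs 'c' => DIFFER
  Position 4: 'c' vs 'd' => DIFFER
  Position 5: 'c' vs 'a' => DIFFER
  Position 6: 'e' vs 'a' => DIFFER
Positions that differ: 7

7


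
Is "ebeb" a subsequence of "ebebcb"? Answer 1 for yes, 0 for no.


Check if "ebeb" is a subsequence of "ebebcb"
Greedy scan:
  Position 0 ('e'): matches sub[0] = 'e'
  Position 1 ('b'): matches sub[1] = 'b'
  Position 2 ('e'): matches sub[2] = 'e'
  Position 3 ('b'): matches sub[3] = 'b'
  Position 4 ('c'): no match needed
  Position 5 ('b'): no match needed
All 4 characters matched => is a subsequence

1


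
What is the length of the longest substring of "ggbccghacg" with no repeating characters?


Input: "ggbccghacg"
Sliding window (track last position of each char):
  Position 0 ('g'): window [0,0] length 1 -- new best
  Position 1 ('g'): repeat (last at 0), move window start to 1
  Position 1 ('g'): window [1,1] length 1
  Position 2 ('b'): window [1,2] length 2 -- new best
  Position 3 ('c'): window [1,3] length 3 -- new best
  Position 4 ('c'): repeat (last at 3), move window start to 4
  Position 4 ('c'): window [4,4] length 1
  Position 5 ('g'): window [4,5] length 2
  Position 6 ('h'): window [4,6] length 3
  Position 7 ('a'): window [4,7] length 4 -- new best
  Position 8 ('c'): repeat (last at 4), move window start to 5
  Position 8 ('c'): window [5,8] length 4
  Position 9 ('g'): repeat (last at 5), move window start to 6
  Position 9 ('g'): window [6,9] length 4
Longest substring with no repeats: "cgha" with length 4

4


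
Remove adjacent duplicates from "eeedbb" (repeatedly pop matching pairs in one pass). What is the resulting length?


Input: eeedbb
Stack-based adjacent duplicate removal:
  Read 'e': push. Stack: e
  Read 'e': matches stack top 'e' => pop. Stack: (empty)
  Read 'e': push. Stack: e
  Read 'd': push. Stack: ed
  Read 'b': push. Stack: edb
  Read 'b': matches stack top 'b' => pop. Stack: ed
Final stack: "ed" (length 2)

2


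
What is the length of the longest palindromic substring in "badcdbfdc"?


Input: "badcdbfdc"
Checking substrings for palindromes:
  [2:5] "dcd" (len 3) => palindrome
Longest palindromic substring: "dcd" with length 3

3


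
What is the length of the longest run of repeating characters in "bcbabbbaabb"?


Input: "bcbabbbaabb"
Scanning for longest run:
  Position 1 ('c'): new char, reset run to 1
  Position 2 ('b'): new char, reset run to 1
  Position 3 ('a'): new char, reset run to 1
  Position 4 ('b'): new char, reset run to 1
  Position 5 ('b'): continues run of 'b', length=2
  Position 6 ('b'): continues run of 'b', length=3
  Position 7 ('a'): new char, reset run to 1
  Position 8 ('a'): continues run of 'a', length=2
  Position 9 ('b'): new char, reset run to 1
  Position 10 ('b'): continues run of 'b', length=2
Longest run: 'b' with length 3

3


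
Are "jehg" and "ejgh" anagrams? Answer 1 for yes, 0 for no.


Strings: "jehg", "ejgh"
Sorted first:  eghj
Sorted second: eghj
Sorted forms match => anagrams

1


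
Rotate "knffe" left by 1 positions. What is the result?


Input: "knffe", rotate left by 1
First 1 characters: "k"
Remaining characters: "nffe"
Concatenate remaining + first: "nffe" + "k" = "nffek"

nffek


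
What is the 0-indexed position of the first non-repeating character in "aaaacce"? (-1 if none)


Input: aaaacce
Character frequencies:
  'a': 4
  'c': 2
  'e': 1
Scanning left to right for freq == 1:
  Position 0 ('a'): freq=4, skip
  Position 1 ('a'): freq=4, skip
  Position 2 ('a'): freq=4, skip
  Position 3 ('a'): freq=4, skip
  Position 4 ('c'): freq=2, skip
  Position 5 ('c'): freq=2, skip
  Position 6 ('e'): unique! => answer = 6

6


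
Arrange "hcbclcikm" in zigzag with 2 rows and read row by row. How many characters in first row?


Zigzag "hcbclcikm" into 2 rows:
Placing characters:
  'h' => row 0
  'c' => row 1
  'b' => row 0
  'c' => row 1
  'l' => row 0
  'c' => row 1
  'i' => row 0
  'k' => row 1
  'm' => row 0
Rows:
  Row 0: "hblim"
  Row 1: "ccck"
First row length: 5

5


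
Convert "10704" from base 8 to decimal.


Input: "10704" in base 8
Positional expansion:
  Digit '1' (value 1) x 8^4 = 4096
  Digit '0' (value 0) x 8^3 = 0
  Digit '7' (value 7) x 8^2 = 448
  Digit '0' (value 0) x 8^1 = 0
  Digit '4' (value 4) x 8^0 = 4
Sum = 4548

4548


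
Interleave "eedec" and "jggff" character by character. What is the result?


Interleaving "eedec" and "jggff":
  Position 0: 'e' from first, 'j' from second => "ej"
  Position 1: 'e' from first, 'g' from second => "eg"
  Position 2: 'd' from first, 'g' from second => "dg"
  Position 3: 'e' from first, 'f' from second => "ef"
  Position 4: 'c' from first, 'f' from second => "cf"
Result: ejegdgefcf

ejegdgefcf


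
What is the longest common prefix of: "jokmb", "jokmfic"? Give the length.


Words: jokmb, jokmfic
  Position 0: all 'j' => match
  Position 1: all 'o' => match
  Position 2: all 'k' => match
  Position 3: all 'm' => match
  Position 4: ('b', 'f') => mismatch, stop
LCP = "jokm" (length 4)

4


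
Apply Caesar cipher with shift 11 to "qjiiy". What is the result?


Caesar cipher: shift "qjiiy" by 11
  'q' (pos 16) + 11 = pos 1 = 'b'
  'j' (pos 9) + 11 = pos 20 = 'u'
  'i' (pos 8) + 11 = pos 19 = 't'
  'i' (pos 8) + 11 = pos 19 = 't'
  'y' (pos 24) + 11 = pos 9 = 'j'
Result: buttj

buttj


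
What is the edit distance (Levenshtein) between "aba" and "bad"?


Computing edit distance: "aba" -> "bad"
DP table:
           b    a    d
      0    1    2    3
  a   1    1    1    2
  b   2    1    2    2
  a   3    2    1    2
Edit distance = dp[3][3] = 2

2


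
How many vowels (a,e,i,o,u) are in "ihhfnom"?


Input: ihhfnom
Checking each character:
  'i' at position 0: vowel (running total: 1)
  'h' at position 1: consonant
  'h' at position 2: consonant
  'f' at position 3: consonant
  'n' at position 4: consonant
  'o' at position 5: vowel (running total: 2)
  'm' at position 6: consonant
Total vowels: 2

2


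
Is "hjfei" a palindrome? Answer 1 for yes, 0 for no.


Input: hjfei
Reversed: iefjh
  Compare pos 0 ('h') with pos 4 ('i'): MISMATCH
  Compare pos 1 ('j') with pos 3 ('e'): MISMATCH
Result: not a palindrome

0


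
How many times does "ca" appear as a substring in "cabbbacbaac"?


Searching for "ca" in "cabbbacbaac"
Scanning each position:
  Position 0: "ca" => MATCH
  Position 1: "ab" => no
  Position 2: "bb" => no
  Position 3: "bb" => no
  Position 4: "ba" => no
  Position 5: "ac" => no
  Position 6: "cb" => no
  Position 7: "ba" => no
  Position 8: "aa" => no
  Position 9: "ac" => no
Total occurrences: 1

1


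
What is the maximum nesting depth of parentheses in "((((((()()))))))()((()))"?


Input: "((((((()()))))))()((()))"
Tracking depth:
  Position 0 '(': depth becomes 1
  Position 1 '(': depth becomes 2
  Position 2 '(': depth becomes 3
  Position 3 '(': depth becomes 4
  Position 4 '(': depth becomes 5
  Position 5 '(': depth becomes 6
  Position 6 '(': depth becomes 7
  Position 7 ')': depth becomes 6
  Position 8 '(': depth becomes 7
  Position 9 ')': depth becomes 6
  Position 10 ')': depth becomes 5
  Position 11 ')': depth becomes 4
  Position 12 ')': depth becomes 3
  Position 13 ')': depth becomes 2
  Position 14 ')': depth becomes 1
  Position 15 ')': depth becomes 0
  Position 16 '(': depth becomes 1
  Position 17 ')': depth becomes 0
  Position 18 '(': depth becomes 1
  Position 19 '(': depth becomes 2
  Position 20 '(': depth becomes 3
  Position 21 ')': depth becomes 2
  Position 22 ')': depth becomes 1
  Position 23 ')': depth becomes 0
Maximum depth reached: 7

7


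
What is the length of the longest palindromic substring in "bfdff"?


Input: "bfdff"
Checking substrings for palindromes:
  [1:4] "fdf" (len 3) => palindrome
  [3:5] "ff" (len 2) => palindrome
Longest palindromic substring: "fdf" with length 3

3


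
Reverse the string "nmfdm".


Input: nmfdm
Reading characters right to left:
  Position 4: 'm'
  Position 3: 'd'
  Position 2: 'f'
  Position 1: 'm'
  Position 0: 'n'
Reversed: mdfmn

mdfmn


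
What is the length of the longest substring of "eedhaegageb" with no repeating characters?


Input: "eedhaegageb"
Sliding window (track last position of each char):
  Position 0 ('e'): window [0,0] length 1 -- new best
  Position 1 ('e'): repeat (last at 0), move window start to 1
  Position 1 ('e'): window [1,1] length 1
  Position 2 ('d'): window [1,2] length 2 -- new best
  Position 3 ('h'): window [1,3] length 3 -- new best
  Position 4 ('a'): window [1,4] length 4 -- new best
  Position 5 ('e'): repeat (last at 1), move window start to 2
  Position 5 ('e'): window [2,5] length 4
  Position 6 ('g'): window [2,6] length 5 -- new best
  Position 7 ('a'): repeat (last at 4), move window start to 5
  Position 7 ('a'): window [5,7] length 3
  Position 8 ('g'): repeat (last at 6), move window start to 7
  Position 8 ('g'): window [7,8] length 2
  Position 9 ('e'): window [7,9] length 3
  Position 10 ('b'): window [7,10] length 4
Longest substring with no repeats: "dhaeg" with length 5

5


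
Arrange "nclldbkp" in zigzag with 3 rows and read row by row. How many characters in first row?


Zigzag "nclldbkp" into 3 rows:
Placing characters:
  'n' => row 0
  'c' => row 1
  'l' => row 2
  'l' => row 1
  'd' => row 0
  'b' => row 1
  'k' => row 2
  'p' => row 1
Rows:
  Row 0: "nd"
  Row 1: "clbp"
  Row 2: "lk"
First row length: 2

2


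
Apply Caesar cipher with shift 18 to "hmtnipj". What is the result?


Caesar cipher: shift "hmtnipj" by 18
  'h' (pos 7) + 18 = pos 25 = 'z'
  'm' (pos 12) + 18 = pos 4 = 'e'
  't' (pos 19) + 18 = pos 11 = 'l'
  'n' (pos 13) + 18 = pos 5 = 'f'
  'i' (pos 8) + 18 = pos 0 = 'a'
  'p' (pos 15) + 18 = pos 7 = 'h'
  'j' (pos 9) + 18 = pos 1 = 'b'
Result: zelfahb

zelfahb


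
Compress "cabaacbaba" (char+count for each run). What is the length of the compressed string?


Input: cabaacbaba
Runs:
  'c' x 1 => "c1"
  'a' x 1 => "a1"
  'b' x 1 => "b1"
  'a' x 2 => "a2"
  'c' x 1 => "c1"
  'b' x 1 => "b1"
  'a' x 1 => "a1"
  'b' x 1 => "b1"
  'a' x 1 => "a1"
Compressed: "c1a1b1a2c1b1a1b1a1"
Compressed length: 18

18


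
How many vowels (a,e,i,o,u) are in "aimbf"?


Input: aimbf
Checking each character:
  'a' at position 0: vowel (running total: 1)
  'i' at position 1: vowel (running total: 2)
  'm' at position 2: consonant
  'b' at position 3: consonant
  'f' at position 4: consonant
Total vowels: 2

2


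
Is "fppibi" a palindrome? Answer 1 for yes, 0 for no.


Input: fppibi
Reversed: ibippf
  Compare pos 0 ('f') with pos 5 ('i'): MISMATCH
  Compare pos 1 ('p') with pos 4 ('b'): MISMATCH
  Compare pos 2 ('p') with pos 3 ('i'): MISMATCH
Result: not a palindrome

0


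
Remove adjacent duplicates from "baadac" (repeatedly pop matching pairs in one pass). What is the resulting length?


Input: baadac
Stack-based adjacent duplicate removal:
  Read 'b': push. Stack: b
  Read 'a': push. Stack: ba
  Read 'a': matches stack top 'a' => pop. Stack: b
  Read 'd': push. Stack: bd
  Read 'a': push. Stack: bda
  Read 'c': push. Stack: bdac
Final stack: "bdac" (length 4)

4


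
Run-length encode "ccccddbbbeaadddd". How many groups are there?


Input: ccccddbbbeaadddd
Scanning for consecutive runs:
  Group 1: 'c' x 4 (positions 0-3)
  Group 2: 'd' x 2 (positions 4-5)
  Group 3: 'b' x 3 (positions 6-8)
  Group 4: 'e' x 1 (positions 9-9)
  Group 5: 'a' x 2 (positions 10-11)
  Group 6: 'd' x 4 (positions 12-15)
Total groups: 6

6


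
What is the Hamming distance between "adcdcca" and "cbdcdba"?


Comparing "adcdcca" and "cbdcdba" position by position:
  Position 0: 'a' vs 'c' => differ
  Position 1: 'd' vs 'b' => differ
  Position 2: 'c' vs 'd' => differ
  Position 3: 'd' vs 'c' => differ
  Position 4: 'c' vs 'd' => differ
  Position 5: 'c' vs 'b' => differ
  Position 6: 'a' vs 'a' => same
Total differences (Hamming distance): 6

6


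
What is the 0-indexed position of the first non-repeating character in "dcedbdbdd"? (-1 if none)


Input: dcedbdbdd
Character frequencies:
  'b': 2
  'c': 1
  'd': 5
  'e': 1
Scanning left to right for freq == 1:
  Position 0 ('d'): freq=5, skip
  Position 1 ('c'): unique! => answer = 1

1


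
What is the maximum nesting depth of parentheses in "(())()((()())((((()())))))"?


Input: "(())()((()())((((()())))))"
Tracking depth:
  Position 0 '(': depth becomes 1
  Position 1 '(': depth becomes 2
  Position 2 ')': depth becomes 1
  Position 3 ')': depth becomes 0
  Position 4 '(': depth becomes 1
  Position 5 ')': depth becomes 0
  Position 6 '(': depth becomes 1
  Position 7 '(': depth becomes 2
  Position 8 '(': depth becomes 3
  Position 9 ')': depth becomes 2
  Position 10 '(': depth becomes 3
  Position 11 ')': depth becomes 2
  Position 12 ')': depth becomes 1
  Position 13 '(': depth becomes 2
  Position 14 '(': depth becomes 3
  Position 15 '(': depth becomes 4
  Position 16 '(': depth becomes 5
  Position 17 '(': depth becomes 6
  Position 18 ')': depth becomes 5
  Position 19 '(': depth becomes 6
  Position 20 ')': depth becomes 5
  Position 21 ')': depth becomes 4
  Position 22 ')': depth becomes 3
  Position 23 ')': depth becomes 2
  Position 24 ')': depth becomes 1
  Position 25 ')': depth becomes 0
Maximum depth reached: 6

6


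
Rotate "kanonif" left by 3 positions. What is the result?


Input: "kanonif", rotate left by 3
First 3 characters: "kan"
Remaining characters: "onif"
Concatenate remaining + first: "onif" + "kan" = "onifkan"

onifkan


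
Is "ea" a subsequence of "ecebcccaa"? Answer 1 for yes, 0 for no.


Check if "ea" is a subsequence of "ecebcccaa"
Greedy scan:
  Position 0 ('e'): matches sub[0] = 'e'
  Position 1 ('c'): no match needed
  Position 2 ('e'): no match needed
  Position 3 ('b'): no match needed
  Position 4 ('c'): no match needed
  Position 5 ('c'): no match needed
  Position 6 ('c'): no match needed
  Position 7 ('a'): matches sub[1] = 'a'
  Position 8 ('a'): no match needed
All 2 characters matched => is a subsequence

1


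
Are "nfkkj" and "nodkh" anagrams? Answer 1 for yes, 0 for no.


Strings: "nfkkj", "nodkh"
Sorted first:  fjkkn
Sorted second: dhkno
Differ at position 0: 'f' vs 'd' => not anagrams

0


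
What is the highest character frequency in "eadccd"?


Input: eadccd
Character counts:
  'a': 1
  'c': 2
  'd': 2
  'e': 1
Maximum frequency: 2

2


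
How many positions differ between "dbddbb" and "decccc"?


Comparing "dbddbb" and "decccc" position by position:
  Position 0: 'd' vs 'd' => same
  Position 1: 'b' vs 'e' => DIFFER
  Position 2: 'd' vs 'c' => DIFFER
  Position 3: 'd' vs 'c' => DIFFER
  Position 4: 'b' vs 'c' => DIFFER
  Position 5: 'b' vs 'c' => DIFFER
Positions that differ: 5

5


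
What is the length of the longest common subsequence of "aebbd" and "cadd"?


LCS of "aebbd" and "cadd"
DP table:
           c    a    d    d
      0    0    0    0    0
  a   0    0    1    1    1
  e   0    0    1    1    1
  b   0    0    1    1    1
  b   0    0    1    1    1
  d   0    0    1    2    2
LCS length = dp[5][4] = 2

2


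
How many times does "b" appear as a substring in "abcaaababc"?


Searching for "b" in "abcaaababc"
Scanning each position:
  Position 0: "a" => no
  Position 1: "b" => MATCH
  Position 2: "c" => no
  Position 3: "a" => no
  Position 4: "a" => no
  Position 5: "a" => no
  Position 6: "b" => MATCH
  Position 7: "a" => no
  Position 8: "b" => MATCH
  Position 9: "c" => no
Total occurrences: 3

3


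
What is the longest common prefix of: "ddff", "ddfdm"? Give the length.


Words: ddff, ddfdm
  Position 0: all 'd' => match
  Position 1: all 'd' => match
  Position 2: all 'f' => match
  Position 3: ('f', 'd') => mismatch, stop
LCP = "ddf" (length 3)

3


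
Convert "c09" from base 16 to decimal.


Input: "c09" in base 16
Positional expansion:
  Digit 'c' (value 12) x 16^2 = 3072
  Digit '0' (value 0) x 16^1 = 0
  Digit '9' (value 9) x 16^0 = 9
Sum = 3081

3081


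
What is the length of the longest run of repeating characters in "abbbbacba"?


Input: "abbbbacba"
Scanning for longest run:
  Position 1 ('b'): new char, reset run to 1
  Position 2 ('b'): continues run of 'b', length=2
  Position 3 ('b'): continues run of 'b', length=3
  Position 4 ('b'): continues run of 'b', length=4
  Position 5 ('a'): new char, reset run to 1
  Position 6 ('c'): new char, reset run to 1
  Position 7 ('b'): new char, reset run to 1
  Position 8 ('a'): new char, reset run to 1
Longest run: 'b' with length 4

4


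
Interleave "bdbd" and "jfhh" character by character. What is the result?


Interleaving "bdbd" and "jfhh":
  Position 0: 'b' from first, 'j' from second => "bj"
  Position 1: 'd' from first, 'f' from second => "df"
  Position 2: 'b' from first, 'h' from second => "bh"
  Position 3: 'd' from first, 'h' from second => "dh"
Result: bjdfbhdh

bjdfbhdh


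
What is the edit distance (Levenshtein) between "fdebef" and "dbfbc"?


Computing edit distance: "fdebef" -> "dbfbc"
DP table:
           d    b    f    b    c
      0    1    2    3    4    5
  f   1    1    2    2    3    4
  d   2    1    2    3    3    4
  e   3    2    2    3    4    4
  b   4    3    2    3    3    4
  e   5    4    3    3    4    4
  f   6    5    4    3    4    5
Edit distance = dp[6][5] = 5

5
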